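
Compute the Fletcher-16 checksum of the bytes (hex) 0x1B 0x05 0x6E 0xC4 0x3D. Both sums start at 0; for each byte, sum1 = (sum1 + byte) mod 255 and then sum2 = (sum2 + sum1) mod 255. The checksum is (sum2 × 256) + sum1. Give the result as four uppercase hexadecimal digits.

AD90

Running sums (mod 255):
  after byte 0 (0x1B): sum1=27, sum2=27
  after byte 1 (0x05): sum1=32, sum2=59
  after byte 2 (0x6E): sum1=142, sum2=201
  after byte 3 (0xC4): sum1=83, sum2=29
  after byte 4 (0x3D): sum1=144, sum2=173
Checksum = sum2·256 + sum1 = 173·256 + 144 = 44432 = 0xAD90.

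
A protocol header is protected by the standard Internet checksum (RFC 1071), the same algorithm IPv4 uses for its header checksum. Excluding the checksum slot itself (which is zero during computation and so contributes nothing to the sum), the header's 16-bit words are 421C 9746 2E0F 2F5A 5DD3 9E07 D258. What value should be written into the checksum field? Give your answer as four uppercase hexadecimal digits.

FAFF

One's-complement addition (fold any carry out of bit 15 back into bit 0):
  0x421C + 0x9746 = 0x0D962
  0xD962 + 0x2E0F = 0x10771 → wrap carry → 0x0772
  0x0772 + 0x2F5A = 0x036CC
  0x36CC + 0x5DD3 = 0x0949F
  0x949F + 0x9E07 = 0x132A6 → wrap carry → 0x32A7
  0x32A7 + 0xD258 = 0x104FF → wrap carry → 0x0500
One's-complement sum = 0x0500.
Checksum = ~0x0500 & 0xFFFF = 0xFAFF.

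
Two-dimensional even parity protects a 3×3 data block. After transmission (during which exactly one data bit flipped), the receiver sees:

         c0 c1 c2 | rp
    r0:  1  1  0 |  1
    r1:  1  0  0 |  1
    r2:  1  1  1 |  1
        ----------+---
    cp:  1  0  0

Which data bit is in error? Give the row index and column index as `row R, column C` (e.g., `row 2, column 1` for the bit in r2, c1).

Recompute each row's even parity and compare to rp:
  r0: data parity 0, sent rp 1 → mismatch
  r1: data parity 1, sent rp 1 → ok
  r2: data parity 1, sent rp 1 → ok
Recompute each column's even parity and compare to cp:
  c0: data parity 1, sent cp 1 → ok
  c1: data parity 0, sent cp 0 → ok
  c2: data parity 1, sent cp 0 → mismatch
Exactly one row (r0) and one column (c2) fail → the flipped bit is at their intersection.

row 0, column 2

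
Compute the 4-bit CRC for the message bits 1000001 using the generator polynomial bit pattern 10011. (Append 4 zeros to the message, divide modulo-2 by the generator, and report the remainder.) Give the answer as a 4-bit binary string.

Append 4 zeros: 10000010000. Divide by 10011 (XOR where the leading bit is 1):
  pos 0: 10000 XOR 10011 = 00011
  pos 3: 11010 XOR 10011 = 01001
  pos 4: 10010 XOR 10011 = 00001
Remainder (last 4 bits) = 0100. This is the CRC / FCS.

0100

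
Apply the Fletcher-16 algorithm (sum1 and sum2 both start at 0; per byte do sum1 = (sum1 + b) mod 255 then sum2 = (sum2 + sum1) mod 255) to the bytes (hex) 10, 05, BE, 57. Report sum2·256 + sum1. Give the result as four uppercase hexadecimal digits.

242B

Running sums (mod 255):
  after byte 0 (10): sum1=16, sum2=16
  after byte 1 (05): sum1=21, sum2=37
  after byte 2 (BE): sum1=211, sum2=248
  after byte 3 (57): sum1=43, sum2=36
Checksum = sum2·256 + sum1 = 36·256 + 43 = 9259 = 0x242B.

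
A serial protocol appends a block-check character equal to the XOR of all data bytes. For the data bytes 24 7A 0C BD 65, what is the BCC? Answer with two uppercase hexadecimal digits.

XOR the bytes together:
  start with 0x24
  0x24 ⊕ 0x7A = 0x5E
  0x5E ⊕ 0x0C = 0x52
  0x52 ⊕ 0xBD = 0xEF
  0xEF ⊕ 0x65 = 0x8A

8A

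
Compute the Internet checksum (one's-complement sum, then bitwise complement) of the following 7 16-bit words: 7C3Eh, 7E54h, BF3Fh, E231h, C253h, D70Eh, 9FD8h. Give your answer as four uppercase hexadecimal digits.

2AC0

One's-complement addition (fold any carry out of bit 15 back into bit 0):
  0x7C3E + 0x7E54 = 0x0FA92
  0xFA92 + 0xBF3F = 0x1B9D1 → wrap carry → 0xB9D2
  0xB9D2 + 0xE231 = 0x19C03 → wrap carry → 0x9C04
  0x9C04 + 0xC253 = 0x15E57 → wrap carry → 0x5E58
  0x5E58 + 0xD70E = 0x13566 → wrap carry → 0x3567
  0x3567 + 0x9FD8 = 0x0D53F
One's-complement sum = 0xD53F.
Checksum = ~0xD53F & 0xFFFF = 0x2AC0.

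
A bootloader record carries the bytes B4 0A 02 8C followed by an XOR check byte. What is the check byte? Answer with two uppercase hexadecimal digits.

XOR the bytes together:
  start with 0xB4
  0xB4 ⊕ 0x0A = 0xBE
  0xBE ⊕ 0x02 = 0xBC
  0xBC ⊕ 0x8C = 0x30

30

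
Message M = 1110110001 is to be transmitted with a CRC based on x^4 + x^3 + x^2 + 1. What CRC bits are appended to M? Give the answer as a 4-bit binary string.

Append 4 zeros: 11101100010000. Divide by 11101 (XOR where the leading bit is 1):
  pos 0: 11101 XOR 11101 = 00000
  pos 5: 10001 XOR 11101 = 01100
  pos 6: 11000 XOR 11101 = 00101
  pos 8: 10100 XOR 11101 = 01001
  pos 9: 10010 XOR 11101 = 01111
Remainder (last 4 bits) = 1111. This is the CRC / FCS.

1111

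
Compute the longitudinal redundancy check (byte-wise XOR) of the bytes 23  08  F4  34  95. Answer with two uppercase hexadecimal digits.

XOR the bytes together:
  start with 0x23
  0x23 ⊕ 0x08 = 0x2B
  0x2B ⊕ 0xF4 = 0xDF
  0xDF ⊕ 0x34 = 0xEB
  0xEB ⊕ 0x95 = 0x7E

7E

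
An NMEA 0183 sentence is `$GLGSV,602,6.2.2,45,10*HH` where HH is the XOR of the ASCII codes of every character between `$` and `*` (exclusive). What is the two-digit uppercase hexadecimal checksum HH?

XOR the ASCII codes of the payload characters:
  'G' = 0x47 → acc = 0x47
  'L' = 0x4C → acc = 0x0B
  'G' = 0x47 → acc = 0x4C
  'S' = 0x53 → acc = 0x1F
  'V' = 0x56 → acc = 0x49
  ',' = 0x2C → acc = 0x65
  '6' = 0x36 → acc = 0x53
  '0' = 0x30 → acc = 0x63
  '2' = 0x32 → acc = 0x51
  ',' = 0x2C → acc = 0x7D
  '6' = 0x36 → acc = 0x4B
  '.' = 0x2E → acc = 0x65
  '2' = 0x32 → acc = 0x57
  '.' = 0x2E → acc = 0x79
  '2' = 0x32 → acc = 0x4B
  ',' = 0x2C → acc = 0x67
  '4' = 0x34 → acc = 0x53
  '5' = 0x35 → acc = 0x66
  ',' = 0x2C → acc = 0x4A
  '1' = 0x31 → acc = 0x7B
  '0' = 0x30 → acc = 0x4B
Checksum = 0x4B.

4B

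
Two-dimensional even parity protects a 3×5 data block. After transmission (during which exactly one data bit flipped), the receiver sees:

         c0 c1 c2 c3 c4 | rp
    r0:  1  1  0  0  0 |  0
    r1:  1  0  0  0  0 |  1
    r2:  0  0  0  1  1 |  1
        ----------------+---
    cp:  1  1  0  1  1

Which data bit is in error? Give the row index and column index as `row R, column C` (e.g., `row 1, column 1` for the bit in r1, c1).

row 2, column 0

Recompute each row's even parity and compare to rp:
  r0: data parity 0, sent rp 0 → ok
  r1: data parity 1, sent rp 1 → ok
  r2: data parity 0, sent rp 1 → mismatch
Recompute each column's even parity and compare to cp:
  c0: data parity 0, sent cp 1 → mismatch
  c1: data parity 1, sent cp 1 → ok
  c2: data parity 0, sent cp 0 → ok
  c3: data parity 1, sent cp 1 → ok
  c4: data parity 1, sent cp 1 → ok
Exactly one row (r2) and one column (c0) fail → the flipped bit is at their intersection.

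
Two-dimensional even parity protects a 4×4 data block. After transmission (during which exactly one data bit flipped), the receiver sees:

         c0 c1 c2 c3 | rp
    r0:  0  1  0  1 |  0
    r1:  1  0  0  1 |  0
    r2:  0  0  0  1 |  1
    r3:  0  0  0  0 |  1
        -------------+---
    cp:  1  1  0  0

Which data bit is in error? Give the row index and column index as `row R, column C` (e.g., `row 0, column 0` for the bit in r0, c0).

row 3, column 3

Recompute each row's even parity and compare to rp:
  r0: data parity 0, sent rp 0 → ok
  r1: data parity 0, sent rp 0 → ok
  r2: data parity 1, sent rp 1 → ok
  r3: data parity 0, sent rp 1 → mismatch
Recompute each column's even parity and compare to cp:
  c0: data parity 1, sent cp 1 → ok
  c1: data parity 1, sent cp 1 → ok
  c2: data parity 0, sent cp 0 → ok
  c3: data parity 1, sent cp 0 → mismatch
Exactly one row (r3) and one column (c3) fail → the flipped bit is at their intersection.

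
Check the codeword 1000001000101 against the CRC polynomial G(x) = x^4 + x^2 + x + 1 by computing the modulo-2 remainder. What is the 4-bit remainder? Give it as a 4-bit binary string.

0000

Modulo-2 division of 1000001000101 by 10111:
  pos 0: 10000 XOR 10111 = 00111
  pos 2: 11101 XOR 10111 = 01010
  pos 3: 10100 XOR 10111 = 00011
  pos 6: 11001 XOR 10111 = 01110
  pos 7: 11100 XOR 10111 = 01011
  pos 8: 10111 XOR 10111 = 00000
Remainder = 0000 (zero — the frame passes the CRC check).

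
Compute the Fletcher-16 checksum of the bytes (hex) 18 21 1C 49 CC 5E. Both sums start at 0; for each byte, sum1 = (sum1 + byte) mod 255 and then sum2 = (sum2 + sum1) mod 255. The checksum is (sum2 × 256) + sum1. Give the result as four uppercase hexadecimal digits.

7AC9

Running sums (mod 255):
  after byte 0 (18): sum1=24, sum2=24
  after byte 1 (21): sum1=57, sum2=81
  after byte 2 (1C): sum1=85, sum2=166
  after byte 3 (49): sum1=158, sum2=69
  after byte 4 (CC): sum1=107, sum2=176
  after byte 5 (5E): sum1=201, sum2=122
Checksum = sum2·256 + sum1 = 122·256 + 201 = 31433 = 0x7AC9.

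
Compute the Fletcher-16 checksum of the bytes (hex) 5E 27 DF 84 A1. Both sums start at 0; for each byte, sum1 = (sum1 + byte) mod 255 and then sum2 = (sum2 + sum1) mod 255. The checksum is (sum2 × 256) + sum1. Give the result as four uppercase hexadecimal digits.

BE8B

Running sums (mod 255):
  after byte 0 (5E): sum1=94, sum2=94
  after byte 1 (27): sum1=133, sum2=227
  after byte 2 (DF): sum1=101, sum2=73
  after byte 3 (84): sum1=233, sum2=51
  after byte 4 (A1): sum1=139, sum2=190
Checksum = sum2·256 + sum1 = 190·256 + 139 = 48779 = 0xBE8B.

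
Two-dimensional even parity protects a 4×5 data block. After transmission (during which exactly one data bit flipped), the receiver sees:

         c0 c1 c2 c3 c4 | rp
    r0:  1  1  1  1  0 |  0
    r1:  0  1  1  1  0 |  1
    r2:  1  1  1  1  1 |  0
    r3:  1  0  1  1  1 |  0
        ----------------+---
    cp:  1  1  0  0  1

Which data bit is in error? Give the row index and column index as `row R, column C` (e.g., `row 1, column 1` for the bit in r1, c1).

row 2, column 4

Recompute each row's even parity and compare to rp:
  r0: data parity 0, sent rp 0 → ok
  r1: data parity 1, sent rp 1 → ok
  r2: data parity 1, sent rp 0 → mismatch
  r3: data parity 0, sent rp 0 → ok
Recompute each column's even parity and compare to cp:
  c0: data parity 1, sent cp 1 → ok
  c1: data parity 1, sent cp 1 → ok
  c2: data parity 0, sent cp 0 → ok
  c3: data parity 0, sent cp 0 → ok
  c4: data parity 0, sent cp 1 → mismatch
Exactly one row (r2) and one column (c4) fail → the flipped bit is at their intersection.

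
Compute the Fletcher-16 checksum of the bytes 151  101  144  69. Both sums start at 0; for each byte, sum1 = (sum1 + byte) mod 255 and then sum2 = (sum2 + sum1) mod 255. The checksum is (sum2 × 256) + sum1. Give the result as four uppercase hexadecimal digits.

F4D2

Running sums (mod 255):
  after byte 0 (151): sum1=151, sum2=151
  after byte 1 (101): sum1=252, sum2=148
  after byte 2 (144): sum1=141, sum2=34
  after byte 3 (69): sum1=210, sum2=244
Checksum = sum2·256 + sum1 = 244·256 + 210 = 62674 = 0xF4D2.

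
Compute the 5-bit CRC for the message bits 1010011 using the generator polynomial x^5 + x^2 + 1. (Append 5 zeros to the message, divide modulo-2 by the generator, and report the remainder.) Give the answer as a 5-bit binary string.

10010

Append 5 zeros: 101001100000. Divide by 100101 (XOR where the leading bit is 1):
  pos 0: 101001 XOR 100101 = 001100
  pos 2: 110010 XOR 100101 = 010111
  pos 3: 101110 XOR 100101 = 001011
  pos 5: 101100 XOR 100101 = 001001
Remainder (last 5 bits) = 10010. This is the CRC / FCS.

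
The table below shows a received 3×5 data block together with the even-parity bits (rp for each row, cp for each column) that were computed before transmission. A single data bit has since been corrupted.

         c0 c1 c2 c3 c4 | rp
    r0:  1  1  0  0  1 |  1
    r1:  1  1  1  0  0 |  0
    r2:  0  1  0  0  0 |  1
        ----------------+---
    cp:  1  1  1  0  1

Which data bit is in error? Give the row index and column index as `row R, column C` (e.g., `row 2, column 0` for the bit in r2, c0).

Recompute each row's even parity and compare to rp:
  r0: data parity 1, sent rp 1 → ok
  r1: data parity 1, sent rp 0 → mismatch
  r2: data parity 1, sent rp 1 → ok
Recompute each column's even parity and compare to cp:
  c0: data parity 0, sent cp 1 → mismatch
  c1: data parity 1, sent cp 1 → ok
  c2: data parity 1, sent cp 1 → ok
  c3: data parity 0, sent cp 0 → ok
  c4: data parity 1, sent cp 1 → ok
Exactly one row (r1) and one column (c0) fail → the flipped bit is at their intersection.

row 1, column 0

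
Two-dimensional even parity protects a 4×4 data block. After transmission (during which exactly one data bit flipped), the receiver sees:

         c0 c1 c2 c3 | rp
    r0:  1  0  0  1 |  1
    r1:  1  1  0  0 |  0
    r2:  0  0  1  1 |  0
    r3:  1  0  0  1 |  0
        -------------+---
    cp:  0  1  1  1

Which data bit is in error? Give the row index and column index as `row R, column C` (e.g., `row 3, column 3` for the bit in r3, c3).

row 0, column 0

Recompute each row's even parity and compare to rp:
  r0: data parity 0, sent rp 1 → mismatch
  r1: data parity 0, sent rp 0 → ok
  r2: data parity 0, sent rp 0 → ok
  r3: data parity 0, sent rp 0 → ok
Recompute each column's even parity and compare to cp:
  c0: data parity 1, sent cp 0 → mismatch
  c1: data parity 1, sent cp 1 → ok
  c2: data parity 1, sent cp 1 → ok
  c3: data parity 1, sent cp 1 → ok
Exactly one row (r0) and one column (c0) fail → the flipped bit is at their intersection.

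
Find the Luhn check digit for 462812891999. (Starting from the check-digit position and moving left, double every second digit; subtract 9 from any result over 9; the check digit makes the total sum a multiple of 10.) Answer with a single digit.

Partial digits right→left: 9 9 9 1 9 8 2 1 8 2 6 4
Double every second digit counting from the check-digit position (so the 1st, 3rd, 5th, ... of the partial from the right).
  doubled (with −9 where >9): 9 9 9 4 7 3 → sum 41
  kept as-is: 9 1 8 1 2 4 → sum 25
Total = 41 + 25 = 66.
Check digit = (10 − (66 mod 10)) mod 10 = 4.

4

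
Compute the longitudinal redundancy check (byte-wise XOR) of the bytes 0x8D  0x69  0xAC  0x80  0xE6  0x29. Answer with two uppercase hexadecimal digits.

XOR the bytes together:
  start with 0x8D
  0x8D ⊕ 0x69 = 0xE4
  0xE4 ⊕ 0xAC = 0x48
  0x48 ⊕ 0x80 = 0xC8
  0xC8 ⊕ 0xE6 = 0x2E
  0x2E ⊕ 0x29 = 0x07

07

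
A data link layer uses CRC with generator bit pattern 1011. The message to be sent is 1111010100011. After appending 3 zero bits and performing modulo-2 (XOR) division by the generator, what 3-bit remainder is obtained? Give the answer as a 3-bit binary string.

101

Append 3 zeros: 1111010100011000. Divide by 1011 (XOR where the leading bit is 1):
  pos 0: 1111 XOR 1011 = 0100
  pos 1: 1000 XOR 1011 = 0011
  pos 3: 1110 XOR 1011 = 0101
  pos 4: 1011 XOR 1011 = 0000
  pos 11: 1100 XOR 1011 = 0111
  pos 12: 1110 XOR 1011 = 0101
Remainder (last 3 bits) = 101. This is the CRC / FCS.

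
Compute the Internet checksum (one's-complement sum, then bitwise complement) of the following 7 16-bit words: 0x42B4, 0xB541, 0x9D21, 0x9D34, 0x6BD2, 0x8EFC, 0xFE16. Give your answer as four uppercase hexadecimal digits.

D4CD

One's-complement addition (fold any carry out of bit 15 back into bit 0):
  0x42B4 + 0xB541 = 0x0F7F5
  0xF7F5 + 0x9D21 = 0x19516 → wrap carry → 0x9517
  0x9517 + 0x9D34 = 0x1324B → wrap carry → 0x324C
  0x324C + 0x6BD2 = 0x09E1E
  0x9E1E + 0x8EFC = 0x12D1A → wrap carry → 0x2D1B
  0x2D1B + 0xFE16 = 0x12B31 → wrap carry → 0x2B32
One's-complement sum = 0x2B32.
Checksum = ~0x2B32 & 0xFFFF = 0xD4CD.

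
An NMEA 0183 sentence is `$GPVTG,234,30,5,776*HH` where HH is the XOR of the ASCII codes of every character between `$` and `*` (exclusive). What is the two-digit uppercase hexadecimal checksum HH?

XOR the ASCII codes of the payload characters:
  'G' = 0x47 → acc = 0x47
  'P' = 0x50 → acc = 0x17
  'V' = 0x56 → acc = 0x41
  'T' = 0x54 → acc = 0x15
  'G' = 0x47 → acc = 0x52
  ',' = 0x2C → acc = 0x7E
  '2' = 0x32 → acc = 0x4C
  '3' = 0x33 → acc = 0x7F
  '4' = 0x34 → acc = 0x4B
  ',' = 0x2C → acc = 0x67
  '3' = 0x33 → acc = 0x54
  '0' = 0x30 → acc = 0x64
  ',' = 0x2C → acc = 0x48
  '5' = 0x35 → acc = 0x7D
  ',' = 0x2C → acc = 0x51
  '7' = 0x37 → acc = 0x66
  '7' = 0x37 → acc = 0x51
  '6' = 0x36 → acc = 0x67
Checksum = 0x67.

67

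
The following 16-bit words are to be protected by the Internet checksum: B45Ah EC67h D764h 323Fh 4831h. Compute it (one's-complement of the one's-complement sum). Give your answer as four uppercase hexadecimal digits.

One's-complement addition (fold any carry out of bit 15 back into bit 0):
  0xB45A + 0xEC67 = 0x1A0C1 → wrap carry → 0xA0C2
  0xA0C2 + 0xD764 = 0x17826 → wrap carry → 0x7827
  0x7827 + 0x323F = 0x0AA66
  0xAA66 + 0x4831 = 0x0F297
One's-complement sum = 0xF297.
Checksum = ~0xF297 & 0xFFFF = 0x0D68.

0D68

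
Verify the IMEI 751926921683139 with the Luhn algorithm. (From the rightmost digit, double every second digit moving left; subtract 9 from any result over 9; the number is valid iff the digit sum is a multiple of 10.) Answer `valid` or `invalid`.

valid

From the right, keep odd positions and double even positions (subtract 9 from any doubled value over 9):
  doubled (positions 2,4,...): 6 6 3 4 3 9 1 → sum 32
  kept (positions 1,3,...): 9 1 8 1 9 2 1 7 → sum 38
Total = 70.
70 mod 10 = 0, so the number is valid.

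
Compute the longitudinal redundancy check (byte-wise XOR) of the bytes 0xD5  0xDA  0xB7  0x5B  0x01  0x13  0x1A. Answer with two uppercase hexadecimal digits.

XOR the bytes together:
  start with 0xD5
  0xD5 ⊕ 0xDA = 0x0F
  0x0F ⊕ 0xB7 = 0xB8
  0xB8 ⊕ 0x5B = 0xE3
  0xE3 ⊕ 0x01 = 0xE2
  0xE2 ⊕ 0x13 = 0xF1
  0xF1 ⊕ 0x1A = 0xEB

EB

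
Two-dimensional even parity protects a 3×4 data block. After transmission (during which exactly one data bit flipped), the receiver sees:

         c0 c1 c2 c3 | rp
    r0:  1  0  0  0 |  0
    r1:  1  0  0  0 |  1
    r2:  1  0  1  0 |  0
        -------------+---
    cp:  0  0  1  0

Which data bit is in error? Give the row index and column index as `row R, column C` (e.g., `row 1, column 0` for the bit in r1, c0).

row 0, column 0

Recompute each row's even parity and compare to rp:
  r0: data parity 1, sent rp 0 → mismatch
  r1: data parity 1, sent rp 1 → ok
  r2: data parity 0, sent rp 0 → ok
Recompute each column's even parity and compare to cp:
  c0: data parity 1, sent cp 0 → mismatch
  c1: data parity 0, sent cp 0 → ok
  c2: data parity 1, sent cp 1 → ok
  c3: data parity 0, sent cp 0 → ok
Exactly one row (r0) and one column (c0) fail → the flipped bit is at their intersection.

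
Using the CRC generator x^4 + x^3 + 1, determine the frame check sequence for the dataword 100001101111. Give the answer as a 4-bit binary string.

Append 4 zeros: 1000011011110000. Divide by 11001 (XOR where the leading bit is 1):
  pos 0: 10000 XOR 11001 = 01001
  pos 1: 10011 XOR 11001 = 01010
  pos 2: 10101 XOR 11001 = 01100
  pos 3: 11000 XOR 11001 = 00001
  pos 7: 11111 XOR 11001 = 00110
  pos 9: 11000 XOR 11001 = 00001
Remainder (last 4 bits) = 0100. This is the CRC / FCS.

0100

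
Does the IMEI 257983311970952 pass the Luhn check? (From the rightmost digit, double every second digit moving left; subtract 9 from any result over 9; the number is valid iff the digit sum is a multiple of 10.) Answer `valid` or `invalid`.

From the right, keep odd positions and double even positions (subtract 9 from any doubled value over 9):
  doubled (positions 2,4,...): 1 0 9 2 6 9 1 → sum 28
  kept (positions 1,3,...): 2 9 7 1 3 8 7 2 → sum 39
Total = 67.
67 mod 10 = 7, so the number is invalid.

invalid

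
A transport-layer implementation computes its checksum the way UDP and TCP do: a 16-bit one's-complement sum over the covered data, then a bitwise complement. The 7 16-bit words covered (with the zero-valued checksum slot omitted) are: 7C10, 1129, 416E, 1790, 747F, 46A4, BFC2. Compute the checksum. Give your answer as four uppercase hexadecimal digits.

One's-complement addition (fold any carry out of bit 15 back into bit 0):
  0x7C10 + 0x1129 = 0x08D39
  0x8D39 + 0x416E = 0x0CEA7
  0xCEA7 + 0x1790 = 0x0E637
  0xE637 + 0x747F = 0x15AB6 → wrap carry → 0x5AB7
  0x5AB7 + 0x46A4 = 0x0A15B
  0xA15B + 0xBFC2 = 0x1611D → wrap carry → 0x611E
One's-complement sum = 0x611E.
Checksum = ~0x611E & 0xFFFF = 0x9EE1.

9EE1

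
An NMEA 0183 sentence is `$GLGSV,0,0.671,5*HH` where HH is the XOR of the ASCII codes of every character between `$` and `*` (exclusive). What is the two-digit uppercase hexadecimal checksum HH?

XOR the ASCII codes of the payload characters:
  'G' = 0x47 → acc = 0x47
  'L' = 0x4C → acc = 0x0B
  'G' = 0x47 → acc = 0x4C
  'S' = 0x53 → acc = 0x1F
  'V' = 0x56 → acc = 0x49
  ',' = 0x2C → acc = 0x65
  '0' = 0x30 → acc = 0x55
  ',' = 0x2C → acc = 0x79
  '0' = 0x30 → acc = 0x49
  '.' = 0x2E → acc = 0x67
  '6' = 0x36 → acc = 0x51
  '7' = 0x37 → acc = 0x66
  '1' = 0x31 → acc = 0x57
  ',' = 0x2C → acc = 0x7B
  '5' = 0x35 → acc = 0x4E
Checksum = 0x4E.

4E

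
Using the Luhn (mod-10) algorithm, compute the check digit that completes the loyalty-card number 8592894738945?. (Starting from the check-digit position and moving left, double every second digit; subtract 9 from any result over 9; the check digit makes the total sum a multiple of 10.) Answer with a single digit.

8

Partial digits right→left: 5 4 9 8 3 7 4 9 8 2 9 5 8
Double every second digit counting from the check-digit position (so the 1st, 3rd, 5th, ... of the partial from the right).
  doubled (with −9 where >9): 1 9 6 8 7 9 7 → sum 47
  kept as-is: 4 8 7 9 2 5 → sum 35
Total = 47 + 35 = 82.
Check digit = (10 − (82 mod 10)) mod 10 = 8.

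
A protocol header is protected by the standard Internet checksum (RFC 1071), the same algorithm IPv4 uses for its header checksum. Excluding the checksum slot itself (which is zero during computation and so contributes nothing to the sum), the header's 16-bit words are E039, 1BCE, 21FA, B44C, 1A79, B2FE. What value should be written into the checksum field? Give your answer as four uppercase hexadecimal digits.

6039

One's-complement addition (fold any carry out of bit 15 back into bit 0):
  0xE039 + 0x1BCE = 0x0FC07
  0xFC07 + 0x21FA = 0x11E01 → wrap carry → 0x1E02
  0x1E02 + 0xB44C = 0x0D24E
  0xD24E + 0x1A79 = 0x0ECC7
  0xECC7 + 0xB2FE = 0x19FC5 → wrap carry → 0x9FC6
One's-complement sum = 0x9FC6.
Checksum = ~0x9FC6 & 0xFFFF = 0x6039.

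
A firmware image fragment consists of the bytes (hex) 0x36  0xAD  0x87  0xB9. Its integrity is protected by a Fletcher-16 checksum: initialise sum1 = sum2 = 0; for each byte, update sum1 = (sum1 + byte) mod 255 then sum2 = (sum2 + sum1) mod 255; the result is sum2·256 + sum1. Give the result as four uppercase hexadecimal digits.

AA25

Running sums (mod 255):
  after byte 0 (0x36): sum1=54, sum2=54
  after byte 1 (0xAD): sum1=227, sum2=26
  after byte 2 (0x87): sum1=107, sum2=133
  after byte 3 (0xB9): sum1=37, sum2=170
Checksum = sum2·256 + sum1 = 170·256 + 37 = 43557 = 0xAA25.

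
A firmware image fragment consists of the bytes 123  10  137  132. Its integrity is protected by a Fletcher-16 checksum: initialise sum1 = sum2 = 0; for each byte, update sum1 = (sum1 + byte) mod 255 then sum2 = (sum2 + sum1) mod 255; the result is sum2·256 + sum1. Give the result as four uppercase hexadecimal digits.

A393

Running sums (mod 255):
  after byte 0 (123): sum1=123, sum2=123
  after byte 1 (10): sum1=133, sum2=1
  after byte 2 (137): sum1=15, sum2=16
  after byte 3 (132): sum1=147, sum2=163
Checksum = sum2·256 + sum1 = 163·256 + 147 = 41875 = 0xA393.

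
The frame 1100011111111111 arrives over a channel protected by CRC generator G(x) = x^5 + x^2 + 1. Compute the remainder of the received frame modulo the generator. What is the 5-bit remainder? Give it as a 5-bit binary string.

Modulo-2 division of 1100011111111111 by 100101:
  pos 0: 110001 XOR 100101 = 010100
  pos 1: 101001 XOR 100101 = 001100
  pos 3: 110011 XOR 100101 = 010110
  pos 4: 101101 XOR 100101 = 001000
  pos 6: 100011 XOR 100101 = 000110
  pos 9: 110111 XOR 100101 = 010010
  pos 10: 100101 XOR 100101 = 000000
Remainder = 00000 (zero — the frame passes the CRC check).

00000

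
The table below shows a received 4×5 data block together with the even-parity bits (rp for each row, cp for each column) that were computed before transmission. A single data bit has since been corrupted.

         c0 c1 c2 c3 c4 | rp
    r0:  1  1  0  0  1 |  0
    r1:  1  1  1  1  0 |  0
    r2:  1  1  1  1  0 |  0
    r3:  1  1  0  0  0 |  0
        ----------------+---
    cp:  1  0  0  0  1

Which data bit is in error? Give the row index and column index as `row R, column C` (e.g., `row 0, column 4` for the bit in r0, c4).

row 0, column 0

Recompute each row's even parity and compare to rp:
  r0: data parity 1, sent rp 0 → mismatch
  r1: data parity 0, sent rp 0 → ok
  r2: data parity 0, sent rp 0 → ok
  r3: data parity 0, sent rp 0 → ok
Recompute each column's even parity and compare to cp:
  c0: data parity 0, sent cp 1 → mismatch
  c1: data parity 0, sent cp 0 → ok
  c2: data parity 0, sent cp 0 → ok
  c3: data parity 0, sent cp 0 → ok
  c4: data parity 1, sent cp 1 → ok
Exactly one row (r0) and one column (c0) fail → the flipped bit is at their intersection.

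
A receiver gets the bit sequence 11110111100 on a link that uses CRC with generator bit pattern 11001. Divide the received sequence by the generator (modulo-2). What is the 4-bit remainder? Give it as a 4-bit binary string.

1000

Modulo-2 division of 11110111100 by 11001:
  pos 0: 11110 XOR 11001 = 00111
  pos 2: 11111 XOR 11001 = 00110
  pos 4: 11011 XOR 11001 = 00010
Remainder = 1000 (nonzero — an error is detected).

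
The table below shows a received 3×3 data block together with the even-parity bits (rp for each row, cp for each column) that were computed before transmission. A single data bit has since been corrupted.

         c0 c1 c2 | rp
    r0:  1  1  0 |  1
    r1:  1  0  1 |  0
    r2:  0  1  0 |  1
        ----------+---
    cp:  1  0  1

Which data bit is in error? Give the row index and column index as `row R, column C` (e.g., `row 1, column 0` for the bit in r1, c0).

row 0, column 0

Recompute each row's even parity and compare to rp:
  r0: data parity 0, sent rp 1 → mismatch
  r1: data parity 0, sent rp 0 → ok
  r2: data parity 1, sent rp 1 → ok
Recompute each column's even parity and compare to cp:
  c0: data parity 0, sent cp 1 → mismatch
  c1: data parity 0, sent cp 0 → ok
  c2: data parity 1, sent cp 1 → ok
Exactly one row (r0) and one column (c0) fail → the flipped bit is at their intersection.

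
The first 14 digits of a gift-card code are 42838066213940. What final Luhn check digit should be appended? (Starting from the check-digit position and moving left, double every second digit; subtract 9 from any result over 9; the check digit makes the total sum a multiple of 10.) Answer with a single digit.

Partial digits right→left: 0 4 9 3 1 2 6 6 0 8 3 8 2 4
Double every second digit counting from the check-digit position (so the 1st, 3rd, 5th, ... of the partial from the right).
  doubled (with −9 where >9): 0 9 2 3 0 6 4 → sum 24
  kept as-is: 4 3 2 6 8 8 4 → sum 35
Total = 24 + 35 = 59.
Check digit = (10 − (59 mod 10)) mod 10 = 1.

1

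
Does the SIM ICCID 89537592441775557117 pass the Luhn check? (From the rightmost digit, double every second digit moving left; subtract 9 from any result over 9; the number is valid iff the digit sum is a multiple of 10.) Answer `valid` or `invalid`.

invalid

From the right, keep odd positions and double even positions (subtract 9 from any doubled value over 9):
  doubled (positions 2,4,...): 2 5 1 5 2 8 9 5 1 7 → sum 45
  kept (positions 1,3,...): 7 1 5 5 7 4 2 5 3 9 → sum 48
Total = 93.
93 mod 10 = 3, so the number is invalid.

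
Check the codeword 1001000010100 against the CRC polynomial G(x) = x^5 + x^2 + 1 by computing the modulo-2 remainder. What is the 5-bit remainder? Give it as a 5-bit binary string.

Modulo-2 division of 1001000010100 by 100101:
  pos 0: 100100 XOR 100101 = 000001
  pos 5: 100101 XOR 100101 = 000000
Remainder = 00000 (zero — the frame passes the CRC check).

00000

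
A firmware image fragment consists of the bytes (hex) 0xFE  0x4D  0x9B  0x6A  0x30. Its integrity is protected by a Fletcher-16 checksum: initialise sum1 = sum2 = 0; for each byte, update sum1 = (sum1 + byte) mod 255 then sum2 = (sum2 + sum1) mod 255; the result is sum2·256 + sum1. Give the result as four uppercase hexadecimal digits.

0882

Running sums (mod 255):
  after byte 0 (0xFE): sum1=254, sum2=254
  after byte 1 (0x4D): sum1=76, sum2=75
  after byte 2 (0x9B): sum1=231, sum2=51
  after byte 3 (0x6A): sum1=82, sum2=133
  after byte 4 (0x30): sum1=130, sum2=8
Checksum = sum2·256 + sum1 = 8·256 + 130 = 2178 = 0x0882.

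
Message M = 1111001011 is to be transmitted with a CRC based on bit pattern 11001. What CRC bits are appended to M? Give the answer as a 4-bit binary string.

Append 4 zeros: 11110010110000. Divide by 11001 (XOR where the leading bit is 1):
  pos 0: 11110 XOR 11001 = 00111
  pos 2: 11101 XOR 11001 = 00100
  pos 4: 10001 XOR 11001 = 01000
  pos 5: 10001 XOR 11001 = 01000
  pos 6: 10000 XOR 11001 = 01001
  pos 7: 10010 XOR 11001 = 01011
  pos 8: 10110 XOR 11001 = 01111
  pos 9: 11110 XOR 11001 = 00111
Remainder (last 4 bits) = 0111. This is the CRC / FCS.

0111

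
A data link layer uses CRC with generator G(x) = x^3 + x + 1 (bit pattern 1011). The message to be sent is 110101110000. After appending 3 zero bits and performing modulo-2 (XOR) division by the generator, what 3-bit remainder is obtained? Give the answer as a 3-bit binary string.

Append 3 zeros: 110101110000000. Divide by 1011 (XOR where the leading bit is 1):
  pos 0: 1101 XOR 1011 = 0110
  pos 1: 1100 XOR 1011 = 0111
  pos 2: 1111 XOR 1011 = 0100
  pos 3: 1001 XOR 1011 = 0010
  pos 5: 1010 XOR 1011 = 0001
  pos 8: 1000 XOR 1011 = 0011
  pos 10: 1100 XOR 1011 = 0111
  pos 11: 1110 XOR 1011 = 0101
Remainder (last 3 bits) = 101. This is the CRC / FCS.

101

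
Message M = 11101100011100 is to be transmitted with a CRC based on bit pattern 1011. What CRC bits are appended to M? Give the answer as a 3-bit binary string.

Append 3 zeros: 11101100011100000. Divide by 1011 (XOR where the leading bit is 1):
  pos 0: 1110 XOR 1011 = 0101
  pos 1: 1011 XOR 1011 = 0000
  pos 5: 1000 XOR 1011 = 0011
  pos 7: 1111 XOR 1011 = 0100
  pos 8: 1001 XOR 1011 = 0010
  pos 10: 1000 XOR 1011 = 0011
  pos 12: 1100 XOR 1011 = 0111
  pos 13: 1110 XOR 1011 = 0101
Remainder (last 3 bits) = 101. This is the CRC / FCS.

101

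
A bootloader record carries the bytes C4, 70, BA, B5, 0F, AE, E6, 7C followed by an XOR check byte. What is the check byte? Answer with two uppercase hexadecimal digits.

XOR the bytes together:
  start with 0xC4
  0xC4 ⊕ 0x70 = 0xB4
  0xB4 ⊕ 0xBA = 0x0E
  0x0E ⊕ 0xB5 = 0xBB
  0xBB ⊕ 0x0F = 0xB4
  0xB4 ⊕ 0xAE = 0x1A
  0x1A ⊕ 0xE6 = 0xFC
  0xFC ⊕ 0x7C = 0x80

80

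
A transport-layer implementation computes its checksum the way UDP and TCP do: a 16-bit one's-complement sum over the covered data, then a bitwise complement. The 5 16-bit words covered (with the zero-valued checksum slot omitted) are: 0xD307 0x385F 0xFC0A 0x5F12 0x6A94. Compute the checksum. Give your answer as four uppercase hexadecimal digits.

2EE7

One's-complement addition (fold any carry out of bit 15 back into bit 0):
  0xD307 + 0x385F = 0x10B66 → wrap carry → 0x0B67
  0x0B67 + 0xFC0A = 0x10771 → wrap carry → 0x0772
  0x0772 + 0x5F12 = 0x06684
  0x6684 + 0x6A94 = 0x0D118
One's-complement sum = 0xD118.
Checksum = ~0xD118 & 0xFFFF = 0x2EE7.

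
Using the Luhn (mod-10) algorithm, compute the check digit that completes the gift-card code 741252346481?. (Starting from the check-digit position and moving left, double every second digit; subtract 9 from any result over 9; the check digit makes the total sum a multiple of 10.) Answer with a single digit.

6

Partial digits right→left: 1 8 4 6 4 3 2 5 2 1 4 7
Double every second digit counting from the check-digit position (so the 1st, 3rd, 5th, ... of the partial from the right).
  doubled (with −9 where >9): 2 8 8 4 4 8 → sum 34
  kept as-is: 8 6 3 5 1 7 → sum 30
Total = 34 + 30 = 64.
Check digit = (10 − (64 mod 10)) mod 10 = 6.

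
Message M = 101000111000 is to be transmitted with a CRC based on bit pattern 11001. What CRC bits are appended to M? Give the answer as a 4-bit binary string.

Append 4 zeros: 1010001110000000. Divide by 11001 (XOR where the leading bit is 1):
  pos 0: 10100 XOR 11001 = 01101
  pos 1: 11010 XOR 11001 = 00011
  pos 4: 11111 XOR 11001 = 00110
  pos 6: 11000 XOR 11001 = 00001
  pos 10: 10000 XOR 11001 = 01001
  pos 11: 10010 XOR 11001 = 01011
Remainder (last 4 bits) = 1011. This is the CRC / FCS.

1011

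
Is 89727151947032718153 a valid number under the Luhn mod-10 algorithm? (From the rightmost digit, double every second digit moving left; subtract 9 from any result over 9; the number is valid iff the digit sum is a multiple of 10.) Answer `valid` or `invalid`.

From the right, keep odd positions and double even positions (subtract 9 from any doubled value over 9):
  doubled (positions 2,4,...): 1 7 5 6 5 9 1 5 5 7 → sum 51
  kept (positions 1,3,...): 3 1 1 2 0 4 1 1 2 9 → sum 24
Total = 75.
75 mod 10 = 5, so the number is invalid.

invalid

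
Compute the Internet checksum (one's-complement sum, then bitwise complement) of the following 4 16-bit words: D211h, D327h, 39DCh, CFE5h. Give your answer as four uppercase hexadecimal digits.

One's-complement addition (fold any carry out of bit 15 back into bit 0):
  0xD211 + 0xD327 = 0x1A538 → wrap carry → 0xA539
  0xA539 + 0x39DC = 0x0DF15
  0xDF15 + 0xCFE5 = 0x1AEFA → wrap carry → 0xAEFB
One's-complement sum = 0xAEFB.
Checksum = ~0xAEFB & 0xFFFF = 0x5104.

5104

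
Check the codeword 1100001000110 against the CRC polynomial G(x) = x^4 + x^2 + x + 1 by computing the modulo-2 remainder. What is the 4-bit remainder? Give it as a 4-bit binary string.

0100

Modulo-2 division of 1100001000110 by 10111:
  pos 0: 11000 XOR 10111 = 01111
  pos 1: 11110 XOR 10111 = 01001
  pos 2: 10011 XOR 10111 = 00100
  pos 4: 10000 XOR 10111 = 00111
  pos 6: 11101 XOR 10111 = 01010
  pos 7: 10101 XOR 10111 = 00010
Remainder = 0100 (nonzero — an error is detected).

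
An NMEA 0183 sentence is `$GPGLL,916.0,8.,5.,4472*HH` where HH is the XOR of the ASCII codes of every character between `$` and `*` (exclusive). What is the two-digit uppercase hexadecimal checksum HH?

78

XOR the ASCII codes of the payload characters:
  'G' = 0x47 → acc = 0x47
  'P' = 0x50 → acc = 0x17
  'G' = 0x47 → acc = 0x50
  'L' = 0x4C → acc = 0x1C
  'L' = 0x4C → acc = 0x50
  ',' = 0x2C → acc = 0x7C
  '9' = 0x39 → acc = 0x45
  '1' = 0x31 → acc = 0x74
  '6' = 0x36 → acc = 0x42
  '.' = 0x2E → acc = 0x6C
  '0' = 0x30 → acc = 0x5C
  ',' = 0x2C → acc = 0x70
  '8' = 0x38 → acc = 0x48
  '.' = 0x2E → acc = 0x66
  ',' = 0x2C → acc = 0x4A
  '5' = 0x35 → acc = 0x7F
  '.' = 0x2E → acc = 0x51
  ',' = 0x2C → acc = 0x7D
  '4' = 0x34 → acc = 0x49
  '4' = 0x34 → acc = 0x7D
  '7' = 0x37 → acc = 0x4A
  '2' = 0x32 → acc = 0x78
Checksum = 0x78.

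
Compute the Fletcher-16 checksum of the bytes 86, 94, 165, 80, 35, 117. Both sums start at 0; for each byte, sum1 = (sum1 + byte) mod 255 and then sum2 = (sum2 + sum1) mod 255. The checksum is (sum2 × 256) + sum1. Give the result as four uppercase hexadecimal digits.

Running sums (mod 255):
  after byte 0 (86): sum1=86, sum2=86
  after byte 1 (94): sum1=180, sum2=11
  after byte 2 (165): sum1=90, sum2=101
  after byte 3 (80): sum1=170, sum2=16
  after byte 4 (35): sum1=205, sum2=221
  after byte 5 (117): sum1=67, sum2=33
Checksum = sum2·256 + sum1 = 33·256 + 67 = 8515 = 0x2143.

2143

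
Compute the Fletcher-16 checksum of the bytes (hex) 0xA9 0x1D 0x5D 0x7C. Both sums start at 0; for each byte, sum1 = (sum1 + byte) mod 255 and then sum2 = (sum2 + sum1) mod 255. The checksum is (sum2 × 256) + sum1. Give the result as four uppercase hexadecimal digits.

35A0

Running sums (mod 255):
  after byte 0 (0xA9): sum1=169, sum2=169
  after byte 1 (0x1D): sum1=198, sum2=112
  after byte 2 (0x5D): sum1=36, sum2=148
  after byte 3 (0x7C): sum1=160, sum2=53
Checksum = sum2·256 + sum1 = 53·256 + 160 = 13728 = 0x35A0.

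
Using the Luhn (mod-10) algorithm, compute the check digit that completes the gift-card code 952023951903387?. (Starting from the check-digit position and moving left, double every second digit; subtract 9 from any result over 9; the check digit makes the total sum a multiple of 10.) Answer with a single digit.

Partial digits right→left: 7 8 3 3 0 9 1 5 9 3 2 0 2 5 9
Double every second digit counting from the check-digit position (so the 1st, 3rd, 5th, ... of the partial from the right).
  doubled (with −9 where >9): 5 6 0 2 9 4 4 9 → sum 39
  kept as-is: 8 3 9 5 3 0 5 → sum 33
Total = 39 + 33 = 72.
Check digit = (10 − (72 mod 10)) mod 10 = 8.

8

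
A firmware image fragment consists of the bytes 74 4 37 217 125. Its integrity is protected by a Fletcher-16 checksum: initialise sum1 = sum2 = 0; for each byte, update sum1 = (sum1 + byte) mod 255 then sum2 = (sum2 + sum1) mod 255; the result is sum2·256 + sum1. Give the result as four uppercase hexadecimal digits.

Running sums (mod 255):
  after byte 0 (74): sum1=74, sum2=74
  after byte 1 (4): sum1=78, sum2=152
  after byte 2 (37): sum1=115, sum2=12
  after byte 3 (217): sum1=77, sum2=89
  after byte 4 (125): sum1=202, sum2=36
Checksum = sum2·256 + sum1 = 36·256 + 202 = 9418 = 0x24CA.

24CA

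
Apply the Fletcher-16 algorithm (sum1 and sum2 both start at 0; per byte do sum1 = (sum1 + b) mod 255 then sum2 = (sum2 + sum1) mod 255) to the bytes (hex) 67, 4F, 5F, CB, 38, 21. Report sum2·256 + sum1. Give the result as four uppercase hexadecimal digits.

Running sums (mod 255):
  after byte 0 (67): sum1=103, sum2=103
  after byte 1 (4F): sum1=182, sum2=30
  after byte 2 (5F): sum1=22, sum2=52
  after byte 3 (CB): sum1=225, sum2=22
  after byte 4 (38): sum1=26, sum2=48
  after byte 5 (21): sum1=59, sum2=107
Checksum = sum2·256 + sum1 = 107·256 + 59 = 27451 = 0x6B3B.

6B3B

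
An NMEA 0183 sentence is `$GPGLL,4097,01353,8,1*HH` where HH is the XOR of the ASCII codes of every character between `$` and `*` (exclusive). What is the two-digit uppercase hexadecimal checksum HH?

67

XOR the ASCII codes of the payload characters:
  'G' = 0x47 → acc = 0x47
  'P' = 0x50 → acc = 0x17
  'G' = 0x47 → acc = 0x50
  'L' = 0x4C → acc = 0x1C
  'L' = 0x4C → acc = 0x50
  ',' = 0x2C → acc = 0x7C
  '4' = 0x34 → acc = 0x48
  '0' = 0x30 → acc = 0x78
  '9' = 0x39 → acc = 0x41
  '7' = 0x37 → acc = 0x76
  ',' = 0x2C → acc = 0x5A
  '0' = 0x30 → acc = 0x6A
  '1' = 0x31 → acc = 0x5B
  '3' = 0x33 → acc = 0x68
  '5' = 0x35 → acc = 0x5D
  '3' = 0x33 → acc = 0x6E
  ',' = 0x2C → acc = 0x42
  '8' = 0x38 → acc = 0x7A
  ',' = 0x2C → acc = 0x56
  '1' = 0x31 → acc = 0x67
Checksum = 0x67.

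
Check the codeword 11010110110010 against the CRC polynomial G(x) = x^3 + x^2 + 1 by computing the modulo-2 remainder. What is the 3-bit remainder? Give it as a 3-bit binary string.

Modulo-2 division of 11010110110010 by 1101:
  pos 0: 1101 XOR 1101 = 0000
  pos 5: 1101 XOR 1101 = 0000
  pos 9: 1001 XOR 1101 = 0100
  pos 10: 1000 XOR 1101 = 0101
Remainder = 101 (nonzero — an error is detected).

101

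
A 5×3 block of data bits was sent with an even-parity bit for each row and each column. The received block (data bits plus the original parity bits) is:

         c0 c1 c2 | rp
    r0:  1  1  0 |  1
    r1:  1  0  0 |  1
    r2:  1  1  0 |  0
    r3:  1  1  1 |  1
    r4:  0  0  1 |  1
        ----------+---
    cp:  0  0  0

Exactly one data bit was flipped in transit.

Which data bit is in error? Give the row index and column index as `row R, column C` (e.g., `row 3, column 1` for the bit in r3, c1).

row 0, column 1

Recompute each row's even parity and compare to rp:
  r0: data parity 0, sent rp 1 → mismatch
  r1: data parity 1, sent rp 1 → ok
  r2: data parity 0, sent rp 0 → ok
  r3: data parity 1, sent rp 1 → ok
  r4: data parity 1, sent rp 1 → ok
Recompute each column's even parity and compare to cp:
  c0: data parity 0, sent cp 0 → ok
  c1: data parity 1, sent cp 0 → mismatch
  c2: data parity 0, sent cp 0 → ok
Exactly one row (r0) and one column (c1) fail → the flipped bit is at their intersection.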